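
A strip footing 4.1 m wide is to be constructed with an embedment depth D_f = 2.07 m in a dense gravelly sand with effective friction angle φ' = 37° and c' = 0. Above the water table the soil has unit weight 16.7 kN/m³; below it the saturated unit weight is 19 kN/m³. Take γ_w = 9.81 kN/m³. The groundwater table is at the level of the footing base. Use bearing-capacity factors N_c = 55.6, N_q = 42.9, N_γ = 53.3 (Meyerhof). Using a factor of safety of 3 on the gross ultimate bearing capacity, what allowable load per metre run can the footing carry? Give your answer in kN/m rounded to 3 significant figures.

q = γ·D_f = 16.7 × 2.07 = 34.569 kPa.
For the ½γBN_γ term take γ' = 19 − 9.81 = 9.19 kN/m³ (soil below base is submerged).
q·N_q = 34.569 × 42.9 = 1483 kPa
0.5·γ·B·N_γ = 0.5 × 9.19 × 4.1 × 53.3 = 1004.1 kPa
q_ult = 1483 + 1004.1 = 2487.2 kPa.
Gross allowable pressure q_all = 2487.2 / 3 = 829.05 kPa.
Allowable wall load = q_all × B = 829.05 × 4.1 = 3399.1 kN per metre run.

≈ 3400 kN/m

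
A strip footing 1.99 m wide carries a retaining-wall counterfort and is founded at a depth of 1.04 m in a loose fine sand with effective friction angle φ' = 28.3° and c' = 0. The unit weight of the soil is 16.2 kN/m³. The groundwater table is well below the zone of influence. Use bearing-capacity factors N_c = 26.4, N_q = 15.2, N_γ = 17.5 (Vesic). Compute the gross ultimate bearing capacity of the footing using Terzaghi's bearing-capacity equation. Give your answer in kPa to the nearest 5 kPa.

q_ult ≈ 540 kPa

q = γ·D_f = 16.2 × 1.04 = 16.848 kPa.
q·N_q = 16.848 × 15.2 = 256.09 kPa
0.5·γ·B·N_γ = 0.5 × 16.2 × 1.99 × 17.5 = 282.08 kPa
q_ult = 256.09 + 282.08 = 538.17 kPa.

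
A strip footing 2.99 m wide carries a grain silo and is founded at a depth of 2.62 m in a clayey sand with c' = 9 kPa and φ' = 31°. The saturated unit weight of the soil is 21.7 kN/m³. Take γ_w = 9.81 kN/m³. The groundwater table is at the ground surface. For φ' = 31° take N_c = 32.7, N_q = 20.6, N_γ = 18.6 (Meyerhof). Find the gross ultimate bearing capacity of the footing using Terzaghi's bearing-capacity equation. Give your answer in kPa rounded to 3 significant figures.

γ' = 21.7 − 9.81 = 11.89 kN/m³ (submerged throughout). q = 11.89 × 2.62 = 31.152 kPa; the same γ' applies in the ½γBN_γ term.
c·N_c = 9 × 32.7 = 294.3 kPa
q·N_q = 31.152 × 20.6 = 641.73 kPa
0.5·γ·B·N_γ = 0.5 × 11.89 × 2.99 × 18.6 = 330.63 kPa
q_ult = 294.3 + 641.73 + 330.63 = 1266.7 kPa.

q_ult ≈ 1270 kPa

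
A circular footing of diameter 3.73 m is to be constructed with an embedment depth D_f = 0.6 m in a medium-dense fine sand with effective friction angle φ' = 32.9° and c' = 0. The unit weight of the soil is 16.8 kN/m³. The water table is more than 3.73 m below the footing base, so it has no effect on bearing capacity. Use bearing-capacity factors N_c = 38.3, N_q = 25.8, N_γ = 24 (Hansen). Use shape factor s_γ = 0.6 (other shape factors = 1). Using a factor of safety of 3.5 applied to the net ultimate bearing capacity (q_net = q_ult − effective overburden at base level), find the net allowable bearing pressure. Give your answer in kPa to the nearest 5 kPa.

Overburden at base level: q = 16.8 × 0.6 = 10.08 kPa.
Surcharge term q·N_q = 10.08 × 25.8 = 260.06 kPa; self-weight term 0.5·γ·B·N_γ·s_γ = 0.5 × 16.8 × 3.73 × 24 × 0.6 = 451.18 kPa.
q_ult = 260.06 + 451.18 = 711.24 kPa.
Net ultimate: q_net = 711.24 − 10.08 = 701.16 kPa.
q_all(net) = 701.16 / 3.5 = 200.33 kPa.

q_all(net) ≈ 200 kPa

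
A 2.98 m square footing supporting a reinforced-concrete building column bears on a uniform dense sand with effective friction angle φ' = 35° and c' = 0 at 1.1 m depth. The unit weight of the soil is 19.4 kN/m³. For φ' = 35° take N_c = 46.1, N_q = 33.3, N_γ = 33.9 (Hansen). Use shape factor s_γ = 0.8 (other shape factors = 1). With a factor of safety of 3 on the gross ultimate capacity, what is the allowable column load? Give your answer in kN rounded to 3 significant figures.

P_all ≈ 4420 kN

Effective surcharge at the founding depth q = γ·D_f = 19.4 × 1.1 = 21.34 kPa.
q_ult = q·N_q + 0.5·γ·B·N_γ·s_γ
     = 21.34 × 33.3 + 0.5 × 19.4 × 2.98 × 33.9 × 0.8
     = 710.62 + 783.93 = 1494.6 kPa.
Gross allowable pressure q_all = 1494.6 / 3 = 498.18 kPa.
Footing area = 8.8804 m², so allowable column load = 498.18 × 8.8804 = 4424.1 kN.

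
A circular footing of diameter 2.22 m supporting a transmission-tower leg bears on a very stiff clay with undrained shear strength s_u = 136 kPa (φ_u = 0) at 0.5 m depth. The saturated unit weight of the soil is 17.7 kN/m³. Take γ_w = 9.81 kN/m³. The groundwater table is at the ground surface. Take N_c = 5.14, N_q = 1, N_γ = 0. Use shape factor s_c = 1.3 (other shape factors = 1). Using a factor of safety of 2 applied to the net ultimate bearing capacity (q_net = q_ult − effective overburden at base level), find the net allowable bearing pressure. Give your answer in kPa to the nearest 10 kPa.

q_all(net) ≈ 450 kPa

Water table at ground surface, so effective unit weight γ' = 17.7 − 9.81 = 7.89 kN/m³ is used throughout; overburden q = 7.89 × 0.5 = 3.945 kPa.
Cohesion term c·N_c·s_c = 136 × 5.14 × 1.3 = 908.75 kPa; surcharge term q·N_q = 3.945 × 1 = 3.945 kPa.
q_ult = 908.75 + 3.945 = 912.7 kPa.
Net ultimate: q_net = 912.7 − 3.945 = 908.75 kPa.
q_all(net) = 908.75 / 2 = 454.38 kPa.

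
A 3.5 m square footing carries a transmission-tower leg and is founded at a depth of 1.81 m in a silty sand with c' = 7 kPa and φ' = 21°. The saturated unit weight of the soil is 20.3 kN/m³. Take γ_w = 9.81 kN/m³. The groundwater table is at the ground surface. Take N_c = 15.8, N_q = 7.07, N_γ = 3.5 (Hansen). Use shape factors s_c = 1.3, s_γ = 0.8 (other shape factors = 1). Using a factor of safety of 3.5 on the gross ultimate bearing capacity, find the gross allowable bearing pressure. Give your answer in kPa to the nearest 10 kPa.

With the water table at the surface the whole profile is submerged: γ' = 20.3 − 9.81 = 10.49 kN/m³, so q = γ'·D_f = 18.987 kPa; the same γ' applies in the ½γBN_γ term.
q_ult = c·N_c·s_c + q·N_q + 0.5·γ·B·N_γ·s_γ
     = 7 × 15.8 × 1.3 + 18.987 × 7.07 + 0.5 × 10.49 × 3.5 × 3.5 × 0.8
     = 143.78 + 134.24 + 51.401 = 329.42 kPa.
q_all = 329.42 / 3.5 = 94.12 kPa.

q_all ≈ 90 kPa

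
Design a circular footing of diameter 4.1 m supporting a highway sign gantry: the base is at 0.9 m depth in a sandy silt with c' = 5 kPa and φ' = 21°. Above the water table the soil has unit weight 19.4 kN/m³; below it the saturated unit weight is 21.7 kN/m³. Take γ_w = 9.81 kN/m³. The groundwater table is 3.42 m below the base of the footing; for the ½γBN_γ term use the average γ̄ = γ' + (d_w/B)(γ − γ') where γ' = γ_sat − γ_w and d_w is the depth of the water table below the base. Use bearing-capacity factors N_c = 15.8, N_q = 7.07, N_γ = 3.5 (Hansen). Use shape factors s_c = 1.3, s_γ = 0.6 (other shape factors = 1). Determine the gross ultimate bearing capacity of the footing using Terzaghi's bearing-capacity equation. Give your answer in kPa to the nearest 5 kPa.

q_ult ≈ 305 kPa

q = γ·D_f = 19.4 × 0.9 = 17.46 kPa.
γ' = 11.89 kN/m³; averaging over the depth B below the base, γ̄ = γ' + (d_w/B)(γ − γ') = 18.154 kN/m³.
c·N_c·s_c = 5 × 15.8 × 1.3 = 102.7 kPa
q·N_q = 17.46 × 7.07 = 123.44 kPa
0.5·γ·B·N_γ·s_γ = 0.5 × 18.154 × 4.1 × 3.5 × 0.6 = 78.155 kPa
q_ult = 102.7 + 123.44 + 78.155 = 304.3 kPa.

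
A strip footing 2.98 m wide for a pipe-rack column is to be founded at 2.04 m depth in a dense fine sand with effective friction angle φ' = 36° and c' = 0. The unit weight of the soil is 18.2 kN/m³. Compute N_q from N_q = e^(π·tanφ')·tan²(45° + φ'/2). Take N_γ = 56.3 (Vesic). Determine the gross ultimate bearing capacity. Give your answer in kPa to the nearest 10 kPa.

tan36° = 0.7265, so N_q = e^(π×0.7265)·tan²(63°) = 9.801 × 3.852 = 37.75.
Overburden at base level: q = 18.2 × 2.04 = 37.128 kPa.
Surcharge term q·N_q = 37.128 × 37.752 = 1401.7 kPa; self-weight term 0.5·γ·B·N_γ = 0.5 × 18.2 × 2.98 × 56.3 = 1526.7 kPa.
q_ult = 1401.7 + 1526.7 = 2928.4 kPa.

q_ult ≈ 2930 kPa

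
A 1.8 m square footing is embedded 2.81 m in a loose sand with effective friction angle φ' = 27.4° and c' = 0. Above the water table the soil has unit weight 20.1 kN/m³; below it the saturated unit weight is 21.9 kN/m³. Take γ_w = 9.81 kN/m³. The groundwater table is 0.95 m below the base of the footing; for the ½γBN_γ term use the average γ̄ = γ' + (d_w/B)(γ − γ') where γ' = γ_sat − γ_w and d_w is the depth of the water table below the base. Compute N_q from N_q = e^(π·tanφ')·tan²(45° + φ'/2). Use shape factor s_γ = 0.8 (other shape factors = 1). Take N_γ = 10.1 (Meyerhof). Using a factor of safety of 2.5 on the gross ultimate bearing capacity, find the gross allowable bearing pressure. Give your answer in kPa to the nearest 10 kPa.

q_all ≈ 360 kPa

N_q = e^(π·tan27.4°)·tan²(58.7°) = 13.78.
Effective surcharge at the founding depth q = γ·D_f = 20.1 × 2.81 = 56.481 kPa.
With d_w = 0.95 m < B, γ̄ = 12.09 + (0.95/1.8) × (20.1 − 12.09) = 16.317 kN/m³.
q_ult = q·N_q + 0.5·γ·B·N_γ·s_γ
     = 56.481 × 13.785 + 0.5 × 16.317 × 1.8 × 10.1 × 0.8
     = 778.59 + 118.66 = 897.25 kPa.
q_all = 897.25 / 2.5 = 358.9 kPa.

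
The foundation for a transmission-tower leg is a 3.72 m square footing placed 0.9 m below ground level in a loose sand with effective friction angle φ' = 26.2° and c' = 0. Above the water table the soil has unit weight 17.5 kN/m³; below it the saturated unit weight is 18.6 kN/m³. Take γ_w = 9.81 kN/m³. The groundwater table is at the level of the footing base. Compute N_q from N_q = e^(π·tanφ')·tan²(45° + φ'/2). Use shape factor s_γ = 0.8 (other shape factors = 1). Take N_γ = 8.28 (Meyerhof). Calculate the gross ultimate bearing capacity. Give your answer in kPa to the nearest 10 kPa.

q_ult ≈ 300 kPa

tan26.2° = 0.4921, so N_q = e^(π×0.4921)·tan²(58.1°) = 4.692 × 2.581 = 12.11.
Effective surcharge at the founding depth q = γ·D_f = 17.5 × 0.9 = 15.75 kPa.
The water table coincides with the base, so in the self-weight term γ → γ' = 8.79 kN/m³.
q_ult = q·N_q + 0.5·γ·B·N_γ·s_γ
     = 15.75 × 12.11 + 0.5 × 8.79 × 3.72 × 8.28 × 0.8
     = 190.74 + 108.3 = 299.04 kPa.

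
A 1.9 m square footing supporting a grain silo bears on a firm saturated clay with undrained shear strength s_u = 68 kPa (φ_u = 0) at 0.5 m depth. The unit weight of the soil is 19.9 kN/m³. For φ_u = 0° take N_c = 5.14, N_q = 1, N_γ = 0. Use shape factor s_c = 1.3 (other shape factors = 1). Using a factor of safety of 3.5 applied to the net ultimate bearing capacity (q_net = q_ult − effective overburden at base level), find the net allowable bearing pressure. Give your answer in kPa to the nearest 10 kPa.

q_all(net) ≈ 130 kPa

Overburden at base level: q = 19.9 × 0.5 = 9.95 kPa.
Cohesion term c·N_c·s_c = 68 × 5.14 × 1.3 = 454.38 kPa; surcharge term q·N_q = 9.95 × 1 = 9.95 kPa.
q_ult = 454.38 + 9.95 = 464.33 kPa.
Net ultimate: q_net = 464.33 − 9.95 = 454.38 kPa.
q_all(net) = 454.38 / 3.5 = 129.82 kPa.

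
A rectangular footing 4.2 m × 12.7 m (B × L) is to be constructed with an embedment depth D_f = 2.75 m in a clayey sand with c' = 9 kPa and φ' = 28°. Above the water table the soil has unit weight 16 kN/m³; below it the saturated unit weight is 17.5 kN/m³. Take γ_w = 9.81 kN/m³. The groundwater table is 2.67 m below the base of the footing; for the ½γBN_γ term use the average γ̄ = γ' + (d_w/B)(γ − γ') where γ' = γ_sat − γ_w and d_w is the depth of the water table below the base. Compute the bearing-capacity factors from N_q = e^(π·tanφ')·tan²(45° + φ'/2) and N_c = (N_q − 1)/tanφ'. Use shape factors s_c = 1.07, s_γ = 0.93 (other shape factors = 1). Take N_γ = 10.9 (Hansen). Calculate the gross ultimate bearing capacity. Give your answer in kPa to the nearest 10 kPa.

q_ult ≈ 1170 kPa

tan28° = 0.5317, so N_q = e^(π×0.5317)·tan²(59°) = 5.314 × 2.77 = 14.72.
N_c = (14.72 − 1)/tan28° = 25.8.
Overburden at base level: q = 16 × 2.75 = 44 kPa.
The water table is 2.67 m below the base (< B = 4.2 m), so the ½γBN_γ term uses γ̄ = γ' + (d_w/B)(γ − γ') = 7.69 + (2.67/4.2)(16 − 7.69) = 12.973 kN/m³.
Cohesion term c·N_c·s_c = 9 × 25.803 × 1.07 = 248.49 kPa; surcharge term q·N_q = 44 × 14.72 = 647.67 kPa; self-weight term 0.5·γ·B·N_γ·s_γ = 0.5 × 12.973 × 4.2 × 10.9 × 0.93 = 276.16 kPa.
q_ult = 248.49 + 647.67 + 276.16 = 1172.3 kPa.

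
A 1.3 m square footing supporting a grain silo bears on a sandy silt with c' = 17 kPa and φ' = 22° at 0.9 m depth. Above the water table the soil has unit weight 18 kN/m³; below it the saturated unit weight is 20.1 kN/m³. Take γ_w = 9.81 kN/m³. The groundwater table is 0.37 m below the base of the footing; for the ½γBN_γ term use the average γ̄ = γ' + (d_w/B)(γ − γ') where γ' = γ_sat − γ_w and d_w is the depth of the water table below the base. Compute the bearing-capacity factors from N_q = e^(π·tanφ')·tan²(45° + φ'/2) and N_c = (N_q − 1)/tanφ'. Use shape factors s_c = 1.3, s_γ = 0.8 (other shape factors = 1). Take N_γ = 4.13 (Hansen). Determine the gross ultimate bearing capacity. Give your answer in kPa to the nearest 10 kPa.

tan22° = 0.404, so N_q = e^(π×0.404)·tan²(56°) = 3.558 × 2.198 = 7.82.
N_c = (7.82 − 1)/tan22° = 16.88.
q = γ·D_f = 18 × 0.9 = 16.2 kPa.
γ' = 10.29 kN/m³; averaging over the depth B below the base, γ̄ = γ' + (d_w/B)(γ − γ') = 12.484 kN/m³.
c·N_c·s_c = 17 × 16.883 × 1.3 = 373.11 kPa
q·N_q = 16.2 × 7.8211 = 126.7 kPa
0.5·γ·B·N_γ·s_γ = 0.5 × 12.484 × 1.3 × 4.13 × 0.8 = 26.811 kPa
q_ult = 373.11 + 126.7 + 26.811 = 526.62 kPa.

q_ult ≈ 530 kPa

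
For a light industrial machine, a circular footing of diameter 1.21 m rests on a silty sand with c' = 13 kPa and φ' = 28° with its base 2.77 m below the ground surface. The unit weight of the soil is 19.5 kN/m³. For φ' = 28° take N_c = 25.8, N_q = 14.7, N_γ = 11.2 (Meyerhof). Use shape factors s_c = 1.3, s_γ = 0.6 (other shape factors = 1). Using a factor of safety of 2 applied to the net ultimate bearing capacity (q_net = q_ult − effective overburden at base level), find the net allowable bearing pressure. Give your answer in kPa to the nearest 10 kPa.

q = γ·D_f = 19.5 × 2.77 = 54.015 kPa.
c·N_c·s_c = 13 × 25.8 × 1.3 = 436.02 kPa
q·N_q = 54.015 × 14.7 = 794.02 kPa
0.5·γ·B·N_γ·s_γ = 0.5 × 19.5 × 1.21 × 11.2 × 0.6 = 79.279 kPa
q_ult = 436.02 + 794.02 + 79.279 = 1309.3 kPa.
Net ultimate: q_net = 1309.3 − 54.015 = 1255.3 kPa.
q_all(net) = 1255.3 / 2 = 627.65 kPa.

q_all(net) ≈ 630 kPa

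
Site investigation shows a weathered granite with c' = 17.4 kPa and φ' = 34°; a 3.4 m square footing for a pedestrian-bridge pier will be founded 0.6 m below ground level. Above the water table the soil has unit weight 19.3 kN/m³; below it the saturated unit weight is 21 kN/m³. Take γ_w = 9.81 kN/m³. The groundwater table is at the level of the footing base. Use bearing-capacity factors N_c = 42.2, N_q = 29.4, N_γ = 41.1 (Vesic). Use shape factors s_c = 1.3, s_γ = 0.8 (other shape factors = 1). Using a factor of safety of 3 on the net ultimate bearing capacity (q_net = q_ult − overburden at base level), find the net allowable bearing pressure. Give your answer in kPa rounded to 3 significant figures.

q_all(net) ≈ 636 kPa

Effective surcharge at the founding depth q = γ·D_f = 19.3 × 0.6 = 11.58 kPa.
The water table coincides with the base, so in the self-weight term γ → γ' = 11.19 kN/m³.
q_ult = c·N_c·s_c + q·N_q + 0.5·γ·B·N_γ·s_γ
     = 17.4 × 42.2 × 1.3 + 11.58 × 29.4 + 0.5 × 11.19 × 3.4 × 41.1 × 0.8
     = 954.56 + 340.45 + 625.48 = 1920.5 kPa.
q_net = 1920.5 − 11.58 = 1908.9 kPa.
q_all(net) = 1908.9 / 3 = 636.3 kPa.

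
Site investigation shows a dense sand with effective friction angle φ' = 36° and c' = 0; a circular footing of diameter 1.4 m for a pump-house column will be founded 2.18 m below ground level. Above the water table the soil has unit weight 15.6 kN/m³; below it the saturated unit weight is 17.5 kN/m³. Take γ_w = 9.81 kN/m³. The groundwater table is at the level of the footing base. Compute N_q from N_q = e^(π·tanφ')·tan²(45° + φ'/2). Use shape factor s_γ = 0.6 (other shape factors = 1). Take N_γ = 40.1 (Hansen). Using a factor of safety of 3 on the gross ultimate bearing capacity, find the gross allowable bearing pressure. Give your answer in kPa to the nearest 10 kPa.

N_q = e^(π·tan36°)·tan²(63°) = 37.75.
q = γ·D_f = 15.6 × 2.18 = 34.008 kPa.
For the ½γBN_γ term take γ' = 17.5 − 9.81 = 7.69 kN/m³ (soil below base is submerged).
q·N_q = 34.008 × 37.752 = 1283.9 kPa
0.5·γ·B·N_γ·s_γ = 0.5 × 7.69 × 1.4 × 40.1 × 0.6 = 129.51 kPa
q_ult = 1283.9 + 129.51 = 1413.4 kPa.
q_all = 1413.4 / 3 = 471.13 kPa.

q_all ≈ 470 kPa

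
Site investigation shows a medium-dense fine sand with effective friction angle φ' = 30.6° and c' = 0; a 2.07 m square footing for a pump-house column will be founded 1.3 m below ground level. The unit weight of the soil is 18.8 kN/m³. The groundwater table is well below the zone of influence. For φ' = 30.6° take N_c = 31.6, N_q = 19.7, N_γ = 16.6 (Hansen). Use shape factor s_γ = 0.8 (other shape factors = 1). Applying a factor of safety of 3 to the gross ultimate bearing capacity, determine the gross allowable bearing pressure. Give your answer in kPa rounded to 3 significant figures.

q_all ≈ 247 kPa

Effective surcharge at the founding depth q = γ·D_f = 18.8 × 1.3 = 24.44 kPa.
q_ult = q·N_q + 0.5·γ·B·N_γ·s_γ
     = 24.44 × 19.7 + 0.5 × 18.8 × 2.07 × 16.6 × 0.8
     = 481.47 + 258.4 = 739.87 kPa.
q_all = q_ult / FS = 739.87 / 3 = 246.62 kPa.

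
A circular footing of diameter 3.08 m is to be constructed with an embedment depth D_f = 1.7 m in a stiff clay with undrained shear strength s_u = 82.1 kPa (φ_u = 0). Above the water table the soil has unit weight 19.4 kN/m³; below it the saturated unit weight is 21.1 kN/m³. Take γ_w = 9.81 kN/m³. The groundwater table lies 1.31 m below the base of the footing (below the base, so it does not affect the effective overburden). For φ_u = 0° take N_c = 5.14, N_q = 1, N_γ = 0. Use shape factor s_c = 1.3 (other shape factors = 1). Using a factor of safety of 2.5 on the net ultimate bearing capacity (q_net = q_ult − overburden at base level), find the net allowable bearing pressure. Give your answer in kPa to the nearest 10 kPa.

q = γ·D_f = 19.4 × 1.7 = 32.98 kPa.
c·N_c·s_c = 82.1 × 5.14 × 1.3 = 548.59 kPa
q·N_q = 32.98 × 1 = 32.98 kPa
q_ult = 548.59 + 32.98 = 581.57 kPa.
q_net = 581.57 − 32.98 = 548.59 kPa.
q_all(net) = 548.59 / 2.5 = 219.44 kPa.

q_all(net) ≈ 220 kPa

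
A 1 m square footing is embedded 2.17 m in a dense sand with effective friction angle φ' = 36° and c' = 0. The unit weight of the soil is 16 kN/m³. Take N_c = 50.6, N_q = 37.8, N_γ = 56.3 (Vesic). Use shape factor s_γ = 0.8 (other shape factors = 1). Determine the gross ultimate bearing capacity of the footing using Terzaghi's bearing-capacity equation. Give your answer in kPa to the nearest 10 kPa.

q_ult ≈ 1670 kPa

Overburden at base level: q = 16 × 2.17 = 34.72 kPa.
Surcharge term q·N_q = 34.72 × 37.8 = 1312.4 kPa; self-weight term 0.5·γ·B·N_γ·s_γ = 0.5 × 16 × 1 × 56.3 × 0.8 = 360.32 kPa.
q_ult = 1312.4 + 360.32 = 1672.7 kPa.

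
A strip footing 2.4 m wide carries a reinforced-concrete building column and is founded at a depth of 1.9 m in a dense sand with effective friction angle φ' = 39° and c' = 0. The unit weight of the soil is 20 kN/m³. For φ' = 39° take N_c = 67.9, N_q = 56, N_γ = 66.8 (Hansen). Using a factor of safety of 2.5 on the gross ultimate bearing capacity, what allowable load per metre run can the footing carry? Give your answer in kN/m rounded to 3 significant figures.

q = γ·D_f = 20 × 1.9 = 38 kPa.
q·N_q = 38 × 56 = 2128 kPa
0.5·γ·B·N_γ = 0.5 × 20 × 2.4 × 66.8 = 1603.2 kPa
q_ult = 2128 + 1603.2 = 3731.2 kPa.
Gross allowable pressure q_all = 3731.2 / 2.5 = 1492.5 kPa.
Allowable wall load = q_all × B = 1492.5 × 2.4 = 3582 kN per metre run.

≈ 3580 kN/m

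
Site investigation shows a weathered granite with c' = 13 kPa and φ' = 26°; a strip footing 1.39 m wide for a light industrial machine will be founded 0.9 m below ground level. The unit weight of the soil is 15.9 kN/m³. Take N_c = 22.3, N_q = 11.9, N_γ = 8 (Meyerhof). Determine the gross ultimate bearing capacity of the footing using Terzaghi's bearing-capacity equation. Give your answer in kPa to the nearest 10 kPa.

q_ult ≈ 550 kPa

Effective surcharge at the founding depth q = γ·D_f = 15.9 × 0.9 = 14.31 kPa.
q_ult = c·N_c + q·N_q + 0.5·γ·B·N_γ
     = 13 × 22.3 + 14.31 × 11.9 + 0.5 × 15.9 × 1.39 × 8
     = 289.9 + 170.29 + 88.404 = 548.59 kPa.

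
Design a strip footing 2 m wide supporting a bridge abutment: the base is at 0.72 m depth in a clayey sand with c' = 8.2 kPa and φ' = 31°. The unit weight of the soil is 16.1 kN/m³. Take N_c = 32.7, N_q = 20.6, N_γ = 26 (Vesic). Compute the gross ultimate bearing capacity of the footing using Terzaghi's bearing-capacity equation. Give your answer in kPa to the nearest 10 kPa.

q = γ·D_f = 16.1 × 0.72 = 11.592 kPa.
c·N_c = 8.2 × 32.7 = 268.14 kPa
q·N_q = 11.592 × 20.6 = 238.8 kPa
0.5·γ·B·N_γ = 0.5 × 16.1 × 2 × 26 = 418.6 kPa
q_ult = 268.14 + 238.8 + 418.6 = 925.54 kPa.

q_ult ≈ 930 kPa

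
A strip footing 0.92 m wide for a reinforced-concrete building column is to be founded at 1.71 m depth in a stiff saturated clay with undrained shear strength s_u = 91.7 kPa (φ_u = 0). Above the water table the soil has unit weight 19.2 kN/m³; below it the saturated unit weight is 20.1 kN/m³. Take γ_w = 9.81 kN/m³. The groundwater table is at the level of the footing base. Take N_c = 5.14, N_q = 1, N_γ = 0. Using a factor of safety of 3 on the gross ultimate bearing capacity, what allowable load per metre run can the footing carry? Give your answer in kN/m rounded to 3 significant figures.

Effective surcharge at the founding depth q = γ·D_f = 19.2 × 1.71 = 32.832 kPa.
q_ult = c·N_c + q·N_q
     = 91.7 × 5.14 + 32.832 × 1
     = 471.34 + 32.832 = 504.17 kPa.
Gross allowable pressure q_all = 504.17 / 3 = 168.06 kPa.
Allowable wall load = q_all × B = 168.06 × 0.92 = 154.61 kN per metre run.

≈ 155 kN/m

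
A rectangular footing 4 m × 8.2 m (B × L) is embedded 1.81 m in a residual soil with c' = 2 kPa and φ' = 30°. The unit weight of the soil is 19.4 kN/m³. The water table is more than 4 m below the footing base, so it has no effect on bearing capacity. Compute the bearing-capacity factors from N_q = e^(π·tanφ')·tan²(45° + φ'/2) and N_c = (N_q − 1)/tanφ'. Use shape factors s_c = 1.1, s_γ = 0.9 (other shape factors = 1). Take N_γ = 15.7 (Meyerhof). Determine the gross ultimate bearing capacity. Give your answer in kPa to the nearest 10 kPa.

q_ult ≈ 1260 kPa

tan30° = 0.5774, so N_q = e^(π×0.5774)·tan²(60°) = 6.134 × 3.0 = 18.4.
N_c = (18.4 − 1)/tan30° = 30.14.
Overburden at base level: q = 19.4 × 1.81 = 35.114 kPa.
Cohesion term c·N_c·s_c = 2 × 30.14 × 1.1 = 66.307 kPa; surcharge term q·N_q = 35.114 × 18.401 = 646.14 kPa; self-weight term 0.5·γ·B·N_γ·s_γ = 0.5 × 19.4 × 4 × 15.7 × 0.9 = 548.24 kPa.
q_ult = 66.307 + 646.14 + 548.24 = 1260.7 kPa.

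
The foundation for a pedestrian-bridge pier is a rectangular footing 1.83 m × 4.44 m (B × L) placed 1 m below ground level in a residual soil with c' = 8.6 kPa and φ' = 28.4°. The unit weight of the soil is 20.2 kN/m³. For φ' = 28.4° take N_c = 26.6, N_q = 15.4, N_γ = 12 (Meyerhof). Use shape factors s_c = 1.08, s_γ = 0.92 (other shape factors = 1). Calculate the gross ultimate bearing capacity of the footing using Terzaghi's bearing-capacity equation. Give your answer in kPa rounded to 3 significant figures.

q = γ·D_f = 20.2 × 1 = 20.2 kPa.
c·N_c·s_c = 8.6 × 26.6 × 1.08 = 247.06 kPa
q·N_q = 20.2 × 15.4 = 311.08 kPa
0.5·γ·B·N_γ·s_γ = 0.5 × 20.2 × 1.83 × 12 × 0.92 = 204.05 kPa
q_ult = 247.06 + 311.08 + 204.05 = 762.19 kPa.

q_ult ≈ 762 kPa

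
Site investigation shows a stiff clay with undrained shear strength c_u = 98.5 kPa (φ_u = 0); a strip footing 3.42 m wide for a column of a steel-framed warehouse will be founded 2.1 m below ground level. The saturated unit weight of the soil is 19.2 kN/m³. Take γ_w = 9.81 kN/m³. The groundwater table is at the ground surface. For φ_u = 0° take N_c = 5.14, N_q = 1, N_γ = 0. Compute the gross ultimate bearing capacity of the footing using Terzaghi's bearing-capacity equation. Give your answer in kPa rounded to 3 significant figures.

With the water table at the surface the whole profile is submerged: γ' = 19.2 − 9.81 = 9.39 kN/m³, so q = γ'·D_f = 19.719 kPa.
q_ult = c·N_c + q·N_q
     = 98.5 × 5.14 + 19.719 × 1
     = 506.29 + 19.719 = 526.01 kPa.

q_ult ≈ 526 kPa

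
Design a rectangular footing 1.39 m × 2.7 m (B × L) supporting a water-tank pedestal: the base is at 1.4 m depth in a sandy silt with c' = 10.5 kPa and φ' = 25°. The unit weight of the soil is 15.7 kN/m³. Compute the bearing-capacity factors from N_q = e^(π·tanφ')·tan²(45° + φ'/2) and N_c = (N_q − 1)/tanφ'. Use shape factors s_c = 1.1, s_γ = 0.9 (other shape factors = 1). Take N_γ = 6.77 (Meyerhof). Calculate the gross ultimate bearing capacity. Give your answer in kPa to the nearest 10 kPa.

q_ult ≈ 540 kPa

tan25° = 0.4663, so N_q = e^(π×0.4663)·tan²(57.5°) = 4.327 × 2.464 = 10.66.
N_c = (10.66 − 1)/tan25° = 20.72.
q = γ·D_f = 15.7 × 1.4 = 21.98 kPa.
c·N_c·s_c = 10.5 × 20.721 × 1.1 = 239.32 kPa
q·N_q = 21.98 × 10.662 = 234.35 kPa
0.5·γ·B·N_γ·s_γ = 0.5 × 15.7 × 1.39 × 6.77 × 0.9 = 66.484 kPa
q_ult = 239.32 + 234.35 + 66.484 = 540.16 kPa.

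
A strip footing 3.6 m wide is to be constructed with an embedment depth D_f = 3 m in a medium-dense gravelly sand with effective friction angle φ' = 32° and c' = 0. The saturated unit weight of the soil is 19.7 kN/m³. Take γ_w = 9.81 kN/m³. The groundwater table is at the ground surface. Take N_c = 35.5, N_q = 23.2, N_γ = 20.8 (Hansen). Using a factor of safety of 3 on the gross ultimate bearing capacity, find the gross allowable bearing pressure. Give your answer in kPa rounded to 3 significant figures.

Water table at ground surface, so effective unit weight γ' = 19.7 − 9.81 = 9.89 kN/m³ is used throughout; overburden q = 9.89 × 3 = 29.67 kPa; the same γ' applies in the ½γBN_γ term.
Surcharge term q·N_q = 29.67 × 23.2 = 688.34 kPa; self-weight term 0.5·γ·B·N_γ = 0.5 × 9.89 × 3.6 × 20.8 = 370.28 kPa.
q_ult = 688.34 + 370.28 = 1058.6 kPa.
q_all = 1058.6 / 3 = 352.88 kPa.

q_all ≈ 353 kPa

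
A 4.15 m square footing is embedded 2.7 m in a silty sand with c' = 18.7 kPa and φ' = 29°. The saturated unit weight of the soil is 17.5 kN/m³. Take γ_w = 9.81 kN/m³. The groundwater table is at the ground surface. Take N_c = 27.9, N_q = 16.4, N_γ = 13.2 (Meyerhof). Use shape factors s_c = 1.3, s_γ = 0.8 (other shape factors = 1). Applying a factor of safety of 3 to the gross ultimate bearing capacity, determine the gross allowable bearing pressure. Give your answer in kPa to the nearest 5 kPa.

q_all ≈ 395 kPa

Water table at ground surface, so effective unit weight γ' = 17.5 − 9.81 = 7.69 kN/m³ is used throughout; overburden q = 7.69 × 2.7 = 20.763 kPa; the same γ' applies in the ½γBN_γ term.
Cohesion term c·N_c·s_c = 18.7 × 27.9 × 1.3 = 678.25 kPa; surcharge term q·N_q = 20.763 × 16.4 = 340.51 kPa; self-weight term 0.5·γ·B·N_γ·s_γ = 0.5 × 7.69 × 4.15 × 13.2 × 0.8 = 168.5 kPa.
q_ult = 678.25 + 340.51 + 168.5 = 1187.3 kPa.
q_all = q_ult / FS = 1187.3 / 3 = 395.76 kPa.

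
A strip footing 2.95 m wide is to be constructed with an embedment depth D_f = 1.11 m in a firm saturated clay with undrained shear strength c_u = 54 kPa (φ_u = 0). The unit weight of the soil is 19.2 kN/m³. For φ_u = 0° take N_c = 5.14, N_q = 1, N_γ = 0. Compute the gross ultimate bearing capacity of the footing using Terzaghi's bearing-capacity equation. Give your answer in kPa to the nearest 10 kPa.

q_ult ≈ 300 kPa

Overburden at base level: q = 19.2 × 1.11 = 21.312 kPa.
Cohesion term c·N_c = 54 × 5.14 = 277.56 kPa; surcharge term q·N_q = 21.312 × 1 = 21.312 kPa.
q_ult = 277.56 + 21.312 = 298.87 kPa.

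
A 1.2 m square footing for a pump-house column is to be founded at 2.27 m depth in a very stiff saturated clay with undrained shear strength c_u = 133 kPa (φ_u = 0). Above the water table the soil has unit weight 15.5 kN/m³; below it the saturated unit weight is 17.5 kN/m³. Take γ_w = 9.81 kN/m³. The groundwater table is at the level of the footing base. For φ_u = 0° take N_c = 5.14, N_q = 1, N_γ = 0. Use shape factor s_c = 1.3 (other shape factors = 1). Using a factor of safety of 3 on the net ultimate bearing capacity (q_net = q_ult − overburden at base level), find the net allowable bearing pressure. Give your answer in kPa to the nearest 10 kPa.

q_all(net) ≈ 300 kPa

Overburden at base level: q = 15.5 × 2.27 = 35.185 kPa.
Cohesion term c·N_c·s_c = 133 × 5.14 × 1.3 = 888.71 kPa; surcharge term q·N_q = 35.185 × 1 = 35.185 kPa.
q_ult = 888.71 + 35.185 = 923.89 kPa.
q_net = 923.89 − 35.185 = 888.71 kPa.
q_all(net) = 888.71 / 3 = 296.24 kPa.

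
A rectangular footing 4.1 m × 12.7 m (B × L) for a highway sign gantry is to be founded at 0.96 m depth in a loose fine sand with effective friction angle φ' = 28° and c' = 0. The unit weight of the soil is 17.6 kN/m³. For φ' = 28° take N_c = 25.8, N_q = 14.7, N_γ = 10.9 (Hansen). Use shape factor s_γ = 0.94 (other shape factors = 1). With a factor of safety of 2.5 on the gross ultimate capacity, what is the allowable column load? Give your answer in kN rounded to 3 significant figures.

P_all ≈ 12900 kN

Overburden at base level: q = 17.6 × 0.96 = 16.896 kPa.
Surcharge term q·N_q = 16.896 × 14.7 = 248.37 kPa; self-weight term 0.5·γ·B·N_γ·s_γ = 0.5 × 17.6 × 4.1 × 10.9 × 0.94 = 369.68 kPa.
q_ult = 248.37 + 369.68 = 618.05 kPa.
Gross allowable pressure q_all = 618.05 / 2.5 = 247.22 kPa.
Footing area = 52.07 m², so allowable column load = 247.22 × 52.07 = 12873 kN.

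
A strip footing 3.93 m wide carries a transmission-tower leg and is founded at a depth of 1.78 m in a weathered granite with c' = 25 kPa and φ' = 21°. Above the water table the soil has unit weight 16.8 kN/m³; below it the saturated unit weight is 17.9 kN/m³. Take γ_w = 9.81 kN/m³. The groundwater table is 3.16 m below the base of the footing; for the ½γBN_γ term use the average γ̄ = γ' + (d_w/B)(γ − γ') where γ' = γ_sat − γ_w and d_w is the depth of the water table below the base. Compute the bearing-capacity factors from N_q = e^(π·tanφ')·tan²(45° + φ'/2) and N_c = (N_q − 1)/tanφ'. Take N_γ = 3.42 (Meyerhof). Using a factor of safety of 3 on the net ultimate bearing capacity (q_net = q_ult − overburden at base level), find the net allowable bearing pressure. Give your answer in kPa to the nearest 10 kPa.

q_all(net) ≈ 230 kPa

N_q = e^(π·tan21°)·tan²(55.5°) = 7.07; N_c = (N_q − 1)/tanφ' = 15.81.
Overburden at base level: q = 16.8 × 1.78 = 29.904 kPa.
The water table is 3.16 m below the base (< B = 3.93 m), so the ½γBN_γ term uses γ̄ = γ' + (d_w/B)(γ − γ') = 8.09 + (3.16/3.93)(16.8 − 8.09) = 15.093 kN/m³.
Cohesion term c·N_c = 25 × 15.815 = 395.37 kPa; surcharge term q·N_q = 29.904 × 7.0708 = 211.44 kPa; self-weight term 0.5·γ·B·N_γ = 0.5 × 15.093 × 3.93 × 3.42 = 101.43 kPa.
q_ult = 395.37 + 211.44 + 101.43 = 708.25 kPa.
q_net = 708.25 − 29.904 = 678.34 kPa.
q_all(net) = 678.34 / 3 = 226.11 kPa.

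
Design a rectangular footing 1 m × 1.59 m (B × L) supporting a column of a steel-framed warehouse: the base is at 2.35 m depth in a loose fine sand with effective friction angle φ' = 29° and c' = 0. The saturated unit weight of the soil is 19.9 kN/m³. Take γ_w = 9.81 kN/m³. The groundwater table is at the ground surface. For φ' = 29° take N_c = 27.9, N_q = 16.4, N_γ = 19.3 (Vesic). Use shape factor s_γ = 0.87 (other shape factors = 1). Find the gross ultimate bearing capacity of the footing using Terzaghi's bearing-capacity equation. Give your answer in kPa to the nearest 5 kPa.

Water table at ground surface, so effective unit weight γ' = 19.9 − 9.81 = 10.09 kN/m³ is used throughout; overburden q = 10.09 × 2.35 = 23.711 kPa; the same γ' applies in the ½γBN_γ term.
Surcharge term q·N_q = 23.711 × 16.4 = 388.87 kPa; self-weight term 0.5·γ·B·N_γ·s_γ = 0.5 × 10.09 × 1 × 19.3 × 0.87 = 84.711 kPa.
q_ult = 388.87 + 84.711 = 473.58 kPa.

q_ult ≈ 475 kPa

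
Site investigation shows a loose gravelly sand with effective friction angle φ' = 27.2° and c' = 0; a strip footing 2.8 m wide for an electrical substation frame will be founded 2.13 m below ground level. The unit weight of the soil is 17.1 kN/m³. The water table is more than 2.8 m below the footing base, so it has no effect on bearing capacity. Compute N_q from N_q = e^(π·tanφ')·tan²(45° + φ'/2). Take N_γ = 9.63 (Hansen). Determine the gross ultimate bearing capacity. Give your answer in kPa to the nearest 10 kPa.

q_ult ≈ 720 kPa

tan27.2° = 0.5139, so N_q = e^(π×0.5139)·tan²(58.6°) = 5.026 × 2.684 = 13.49.
Overburden at base level: q = 17.1 × 2.13 = 36.423 kPa.
Surcharge term q·N_q = 36.423 × 13.488 = 491.29 kPa; self-weight term 0.5·γ·B·N_γ = 0.5 × 17.1 × 2.8 × 9.63 = 230.54 kPa.
q_ult = 491.29 + 230.54 = 721.83 kPa.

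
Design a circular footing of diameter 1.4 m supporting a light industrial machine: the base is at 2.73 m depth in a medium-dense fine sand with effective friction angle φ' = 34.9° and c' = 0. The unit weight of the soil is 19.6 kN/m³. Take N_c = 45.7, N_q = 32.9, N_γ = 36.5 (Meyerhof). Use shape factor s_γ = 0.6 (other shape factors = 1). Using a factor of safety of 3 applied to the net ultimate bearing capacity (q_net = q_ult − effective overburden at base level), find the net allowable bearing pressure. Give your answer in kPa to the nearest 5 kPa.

q = γ·D_f = 19.6 × 2.73 = 53.508 kPa.
q·N_q = 53.508 × 32.9 = 1760.4 kPa
0.5·γ·B·N_γ·s_γ = 0.5 × 19.6 × 1.4 × 36.5 × 0.6 = 300.47 kPa
q_ult = 1760.4 + 300.47 = 2060.9 kPa.
Net ultimate: q_net = 2060.9 − 53.508 = 2007.4 kPa.
q_all(net) = 2007.4 / 3 = 669.12 kPa.

q_all(net) ≈ 670 kPa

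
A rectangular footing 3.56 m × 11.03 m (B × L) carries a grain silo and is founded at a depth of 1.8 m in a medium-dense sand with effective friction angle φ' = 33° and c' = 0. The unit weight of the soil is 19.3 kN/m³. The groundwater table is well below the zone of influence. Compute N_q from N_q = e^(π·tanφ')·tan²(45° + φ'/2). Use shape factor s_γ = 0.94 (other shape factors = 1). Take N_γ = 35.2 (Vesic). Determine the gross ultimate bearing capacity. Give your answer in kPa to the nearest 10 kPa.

q_ult ≈ 2040 kPa

tan33° = 0.6494, so N_q = e^(π×0.6494)·tan²(61.5°) = 7.692 × 3.392 = 26.09.
Effective surcharge at the founding depth q = γ·D_f = 19.3 × 1.8 = 34.74 kPa.
q_ult = q·N_q + 0.5·γ·B·N_γ·s_γ
     = 34.74 × 26.092 + 0.5 × 19.3 × 3.56 × 35.2 × 0.94
     = 906.44 + 1136.7 = 2043.1 kPa.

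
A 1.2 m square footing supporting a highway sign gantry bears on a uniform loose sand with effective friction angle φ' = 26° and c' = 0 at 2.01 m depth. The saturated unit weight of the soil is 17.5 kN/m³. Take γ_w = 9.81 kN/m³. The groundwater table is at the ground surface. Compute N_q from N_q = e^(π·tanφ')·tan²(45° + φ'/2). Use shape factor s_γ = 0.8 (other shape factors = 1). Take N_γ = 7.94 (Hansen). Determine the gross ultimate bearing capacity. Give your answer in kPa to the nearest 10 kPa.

tan26° = 0.4877, so N_q = e^(π×0.4877)·tan²(58°) = 4.629 × 2.561 = 11.85.
γ' = 17.5 − 9.81 = 7.69 kN/m³ (submerged throughout). q = 7.69 × 2.01 = 15.457 kPa; the same γ' applies in the ½γBN_γ term.
q·N_q = 15.457 × 11.854 = 183.23 kPa
0.5·γ·B·N_γ·s_γ = 0.5 × 7.69 × 1.2 × 7.94 × 0.8 = 29.308 kPa
q_ult = 183.23 + 29.308 = 212.54 kPa.

q_ult ≈ 210 kPa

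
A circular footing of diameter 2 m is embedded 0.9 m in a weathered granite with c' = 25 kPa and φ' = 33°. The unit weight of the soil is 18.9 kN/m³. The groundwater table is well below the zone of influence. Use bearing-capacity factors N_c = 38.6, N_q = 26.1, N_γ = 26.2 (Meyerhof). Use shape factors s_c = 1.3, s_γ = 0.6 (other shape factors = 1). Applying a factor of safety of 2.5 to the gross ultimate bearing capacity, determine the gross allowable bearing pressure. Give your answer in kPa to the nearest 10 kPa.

Overburden at base level: q = 18.9 × 0.9 = 17.01 kPa.
Cohesion term c·N_c·s_c = 25 × 38.6 × 1.3 = 1254.5 kPa; surcharge term q·N_q = 17.01 × 26.1 = 443.96 kPa; self-weight term 0.5·γ·B·N_γ·s_γ = 0.5 × 18.9 × 2 × 26.2 × 0.6 = 297.11 kPa.
q_ult = 1254.5 + 443.96 + 297.11 = 1995.6 kPa.
q_all = q_ult / FS = 1995.6 / 2.5 = 798.23 kPa.

q_all ≈ 800 kPa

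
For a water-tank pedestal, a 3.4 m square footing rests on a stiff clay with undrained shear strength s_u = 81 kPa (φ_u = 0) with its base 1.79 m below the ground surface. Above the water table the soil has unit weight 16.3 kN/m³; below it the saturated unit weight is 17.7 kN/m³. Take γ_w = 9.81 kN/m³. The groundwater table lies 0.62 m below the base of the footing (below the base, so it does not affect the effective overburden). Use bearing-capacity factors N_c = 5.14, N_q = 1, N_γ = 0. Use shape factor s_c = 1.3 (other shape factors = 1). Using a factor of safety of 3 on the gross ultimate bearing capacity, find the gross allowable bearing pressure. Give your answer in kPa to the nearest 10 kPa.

Effective surcharge at the founding depth q = γ·D_f = 16.3 × 1.79 = 29.177 kPa.
q_ult = c·N_c·s_c + q·N_q
     = 81 × 5.14 × 1.3 + 29.177 × 1
     = 541.24 + 29.177 = 570.42 kPa.
q_all = 570.42 / 3 = 190.14 kPa.

q_all ≈ 190 kPa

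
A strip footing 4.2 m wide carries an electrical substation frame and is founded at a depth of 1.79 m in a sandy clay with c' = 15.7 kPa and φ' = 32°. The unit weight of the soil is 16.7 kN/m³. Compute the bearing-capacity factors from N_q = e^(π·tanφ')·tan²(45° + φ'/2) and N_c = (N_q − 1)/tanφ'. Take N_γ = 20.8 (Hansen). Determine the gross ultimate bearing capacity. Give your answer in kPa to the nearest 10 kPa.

tan32° = 0.6249, so N_q = e^(π×0.6249)·tan²(61°) = 7.121 × 3.255 = 23.18.
N_c = (23.18 − 1)/tan32° = 35.49.
q = γ·D_f = 16.7 × 1.79 = 29.893 kPa.
c·N_c = 15.7 × 35.49 = 557.2 kPa
q·N_q = 29.893 × 23.177 = 692.82 kPa
0.5·γ·B·N_γ = 0.5 × 16.7 × 4.2 × 20.8 = 729.46 kPa
q_ult = 557.2 + 692.82 + 729.46 = 1979.5 kPa.

q_ult ≈ 1980 kPa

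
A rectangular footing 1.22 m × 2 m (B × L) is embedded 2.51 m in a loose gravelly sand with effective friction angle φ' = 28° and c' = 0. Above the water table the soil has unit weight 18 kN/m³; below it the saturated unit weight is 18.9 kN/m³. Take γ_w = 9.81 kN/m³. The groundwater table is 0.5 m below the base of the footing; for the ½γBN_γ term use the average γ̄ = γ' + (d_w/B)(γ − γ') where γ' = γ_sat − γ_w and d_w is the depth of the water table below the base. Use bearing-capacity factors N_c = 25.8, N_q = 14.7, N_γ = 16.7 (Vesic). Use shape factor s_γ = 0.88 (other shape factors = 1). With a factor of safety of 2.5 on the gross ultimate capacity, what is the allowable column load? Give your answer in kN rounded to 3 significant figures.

P_all ≈ 760 kN

q = γ·D_f = 18 × 2.51 = 45.18 kPa.
γ' = 9.09 kN/m³; averaging over the depth B below the base, γ̄ = γ' + (d_w/B)(γ − γ') = 12.742 kN/m³.
q·N_q = 45.18 × 14.7 = 664.15 kPa
0.5·γ·B·N_γ·s_γ = 0.5 × 12.742 × 1.22 × 16.7 × 0.88 = 114.22 kPa
q_ult = 664.15 + 114.22 = 778.37 kPa.
Gross allowable pressure q_all = 778.37 / 2.5 = 311.35 kPa.
Footing area = 2.44 m², so allowable column load = 311.35 × 2.44 = 759.69 kN.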